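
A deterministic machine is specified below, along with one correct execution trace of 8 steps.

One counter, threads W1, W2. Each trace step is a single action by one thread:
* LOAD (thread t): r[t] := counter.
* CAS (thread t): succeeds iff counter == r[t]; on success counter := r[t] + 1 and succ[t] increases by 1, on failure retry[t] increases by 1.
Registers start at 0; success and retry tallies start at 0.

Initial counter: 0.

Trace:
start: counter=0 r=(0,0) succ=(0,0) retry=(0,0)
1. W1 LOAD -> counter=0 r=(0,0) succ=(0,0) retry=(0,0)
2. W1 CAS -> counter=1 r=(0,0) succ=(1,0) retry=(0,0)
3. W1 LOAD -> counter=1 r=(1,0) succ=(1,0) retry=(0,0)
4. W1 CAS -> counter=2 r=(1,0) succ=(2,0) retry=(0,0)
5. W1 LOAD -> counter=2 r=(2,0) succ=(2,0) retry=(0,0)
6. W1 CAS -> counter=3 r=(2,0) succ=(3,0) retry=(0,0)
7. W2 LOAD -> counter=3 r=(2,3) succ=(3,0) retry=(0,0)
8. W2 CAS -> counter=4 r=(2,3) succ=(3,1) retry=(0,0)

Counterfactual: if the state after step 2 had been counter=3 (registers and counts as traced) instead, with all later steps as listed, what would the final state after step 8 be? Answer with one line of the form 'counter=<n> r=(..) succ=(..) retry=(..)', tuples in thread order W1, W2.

counter=6 r=(4,5) succ=(3,1) retry=(0,0)

state after step 2 := counter=3 r=(0,0) succ=(1,0) retry=(0,0)
3. W1 LOAD -> counter=3 r=(3,0) succ=(1,0) retry=(0,0)
4. W1 CAS -> counter=4 r=(3,0) succ=(2,0) retry=(0,0)
5. W1 LOAD -> counter=4 r=(4,0) succ=(2,0) retry=(0,0)
6. W1 CAS -> counter=5 r=(4,0) succ=(3,0) retry=(0,0)
7. W2 LOAD -> counter=5 r=(4,5) succ=(3,0) retry=(0,0)
8. W2 CAS -> counter=6 r=(4,5) succ=(3,1) retry=(0,0)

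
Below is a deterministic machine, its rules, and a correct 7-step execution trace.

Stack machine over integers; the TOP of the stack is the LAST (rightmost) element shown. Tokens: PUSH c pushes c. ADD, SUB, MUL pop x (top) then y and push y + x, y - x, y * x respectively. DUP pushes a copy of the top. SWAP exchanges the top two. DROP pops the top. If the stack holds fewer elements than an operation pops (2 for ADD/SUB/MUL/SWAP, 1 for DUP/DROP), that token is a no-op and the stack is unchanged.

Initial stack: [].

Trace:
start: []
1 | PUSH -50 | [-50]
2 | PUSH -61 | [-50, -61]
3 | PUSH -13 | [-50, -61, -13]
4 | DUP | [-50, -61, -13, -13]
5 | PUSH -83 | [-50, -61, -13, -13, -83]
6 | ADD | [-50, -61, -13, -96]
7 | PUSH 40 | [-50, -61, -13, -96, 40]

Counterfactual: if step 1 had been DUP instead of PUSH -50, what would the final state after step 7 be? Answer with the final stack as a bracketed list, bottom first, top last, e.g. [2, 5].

[-61, -13, -96, 40]

(re-executing from step 1 with the substitution; state before step 1: [])
1 | DUP | []
2 | PUSH -61 | [-61]
3 | PUSH -13 | [-61, -13]
4 | DUP | [-61, -13, -13]
5 | PUSH -83 | [-61, -13, -13, -83]
6 | ADD | [-61, -13, -96]
7 | PUSH 40 | [-61, -13, -96, 40]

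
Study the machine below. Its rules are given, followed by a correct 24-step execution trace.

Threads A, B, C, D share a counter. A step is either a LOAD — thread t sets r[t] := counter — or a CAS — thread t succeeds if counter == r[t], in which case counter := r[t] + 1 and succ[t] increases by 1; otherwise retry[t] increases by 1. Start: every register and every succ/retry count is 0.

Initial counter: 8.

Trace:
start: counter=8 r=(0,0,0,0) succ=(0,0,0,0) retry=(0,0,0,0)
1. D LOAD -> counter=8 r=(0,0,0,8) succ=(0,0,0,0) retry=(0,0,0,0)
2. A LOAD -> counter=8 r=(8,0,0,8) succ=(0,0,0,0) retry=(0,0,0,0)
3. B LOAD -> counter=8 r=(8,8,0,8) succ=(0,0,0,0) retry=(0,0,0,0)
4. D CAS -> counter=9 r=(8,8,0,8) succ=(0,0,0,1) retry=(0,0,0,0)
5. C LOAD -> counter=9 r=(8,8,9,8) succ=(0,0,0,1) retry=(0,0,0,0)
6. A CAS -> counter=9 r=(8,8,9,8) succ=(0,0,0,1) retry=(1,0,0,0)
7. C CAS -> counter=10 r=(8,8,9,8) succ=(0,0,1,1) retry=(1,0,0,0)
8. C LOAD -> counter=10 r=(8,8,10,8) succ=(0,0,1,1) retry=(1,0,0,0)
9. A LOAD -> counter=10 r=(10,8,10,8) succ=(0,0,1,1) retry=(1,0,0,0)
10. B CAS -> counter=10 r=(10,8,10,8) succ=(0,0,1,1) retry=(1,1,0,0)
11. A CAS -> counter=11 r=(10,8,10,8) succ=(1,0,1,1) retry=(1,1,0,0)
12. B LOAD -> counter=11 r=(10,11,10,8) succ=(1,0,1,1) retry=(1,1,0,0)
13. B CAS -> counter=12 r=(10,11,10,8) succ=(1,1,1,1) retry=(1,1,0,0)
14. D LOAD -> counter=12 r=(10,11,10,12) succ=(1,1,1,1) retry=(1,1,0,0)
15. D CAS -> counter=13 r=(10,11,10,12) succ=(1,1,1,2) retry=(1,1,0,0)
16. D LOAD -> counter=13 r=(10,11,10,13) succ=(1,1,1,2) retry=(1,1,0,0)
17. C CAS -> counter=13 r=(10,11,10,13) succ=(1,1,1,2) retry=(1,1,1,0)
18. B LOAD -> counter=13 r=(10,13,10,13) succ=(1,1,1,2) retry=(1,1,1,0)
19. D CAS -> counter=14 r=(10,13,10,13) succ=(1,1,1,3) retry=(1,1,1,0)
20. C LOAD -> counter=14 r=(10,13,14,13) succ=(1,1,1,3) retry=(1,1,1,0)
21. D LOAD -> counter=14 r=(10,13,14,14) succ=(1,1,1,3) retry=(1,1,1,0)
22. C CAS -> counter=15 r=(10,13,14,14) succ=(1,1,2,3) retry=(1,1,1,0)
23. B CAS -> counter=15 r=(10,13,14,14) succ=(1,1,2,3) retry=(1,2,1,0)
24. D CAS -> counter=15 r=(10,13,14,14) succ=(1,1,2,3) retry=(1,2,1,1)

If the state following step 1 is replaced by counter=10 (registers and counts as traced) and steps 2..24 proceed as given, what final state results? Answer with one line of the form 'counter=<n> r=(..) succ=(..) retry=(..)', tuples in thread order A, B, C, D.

counter=16 r=(11,14,15,15) succ=(2,1,1,2) retry=(0,2,2,2)

state after step 1 := counter=10 r=(0,0,0,8) succ=(0,0,0,0) retry=(0,0,0,0)
2. A LOAD -> counter=10 r=(10,0,0,8) succ=(0,0,0,0) retry=(0,0,0,0)
3. B LOAD -> counter=10 r=(10,10,0,8) succ=(0,0,0,0) retry=(0,0,0,0)
4. D CAS -> counter=10 r=(10,10,0,8) succ=(0,0,0,0) retry=(0,0,0,1)
5. C LOAD -> counter=10 r=(10,10,10,8) succ=(0,0,0,0) retry=(0,0,0,1)
6. A CAS -> counter=11 r=(10,10,10,8) succ=(1,0,0,0) retry=(0,0,0,1)
7. C CAS -> counter=11 r=(10,10,10,8) succ=(1,0,0,0) retry=(0,0,1,1)
8. C LOAD -> counter=11 r=(10,10,11,8) succ=(1,0,0,0) retry=(0,0,1,1)
9. A LOAD -> counter=11 r=(11,10,11,8) succ=(1,0,0,0) retry=(0,0,1,1)
10. B CAS -> counter=11 r=(11,10,11,8) succ=(1,0,0,0) retry=(0,1,1,1)
11. A CAS -> counter=12 r=(11,10,11,8) succ=(2,0,0,0) retry=(0,1,1,1)
12. B LOAD -> counter=12 r=(11,12,11,8) succ=(2,0,0,0) retry=(0,1,1,1)
13. B CAS -> counter=13 r=(11,12,11,8) succ=(2,1,0,0) retry=(0,1,1,1)
14. D LOAD -> counter=13 r=(11,12,11,13) succ=(2,1,0,0) retry=(0,1,1,1)
15. D CAS -> counter=14 r=(11,12,11,13) succ=(2,1,0,1) retry=(0,1,1,1)
16. D LOAD -> counter=14 r=(11,12,11,14) succ=(2,1,0,1) retry=(0,1,1,1)
17. C CAS -> counter=14 r=(11,12,11,14) succ=(2,1,0,1) retry=(0,1,2,1)
18. B LOAD -> counter=14 r=(11,14,11,14) succ=(2,1,0,1) retry=(0,1,2,1)
19. D CAS -> counter=15 r=(11,14,11,14) succ=(2,1,0,2) retry=(0,1,2,1)
20. C LOAD -> counter=15 r=(11,14,15,14) succ=(2,1,0,2) retry=(0,1,2,1)
21. D LOAD -> counter=15 r=(11,14,15,15) succ=(2,1,0,2) retry=(0,1,2,1)
22. C CAS -> counter=16 r=(11,14,15,15) succ=(2,1,1,2) retry=(0,1,2,1)
23. B CAS -> counter=16 r=(11,14,15,15) succ=(2,1,1,2) retry=(0,2,2,1)
24. D CAS -> counter=16 r=(11,14,15,15) succ=(2,1,1,2) retry=(0,2,2,2)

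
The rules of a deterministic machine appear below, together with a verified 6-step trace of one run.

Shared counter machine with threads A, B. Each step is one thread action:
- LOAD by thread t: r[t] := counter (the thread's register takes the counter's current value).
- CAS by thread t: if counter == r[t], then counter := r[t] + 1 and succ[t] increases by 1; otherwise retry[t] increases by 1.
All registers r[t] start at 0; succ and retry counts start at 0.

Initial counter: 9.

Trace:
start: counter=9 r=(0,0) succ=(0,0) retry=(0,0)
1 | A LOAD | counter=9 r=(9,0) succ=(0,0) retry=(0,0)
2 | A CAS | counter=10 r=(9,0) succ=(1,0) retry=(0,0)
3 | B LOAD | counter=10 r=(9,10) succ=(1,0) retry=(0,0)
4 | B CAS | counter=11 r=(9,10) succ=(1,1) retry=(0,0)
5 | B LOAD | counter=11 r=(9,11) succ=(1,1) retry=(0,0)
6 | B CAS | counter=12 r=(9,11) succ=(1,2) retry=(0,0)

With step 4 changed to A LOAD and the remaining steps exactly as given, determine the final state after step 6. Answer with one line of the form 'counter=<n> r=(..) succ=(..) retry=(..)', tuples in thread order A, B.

(re-executing from step 4 with the substitution; state before step 4: counter=10 r=(9,10) succ=(1,0) retry=(0,0))
4 | A LOAD | counter=10 r=(10,10) succ=(1,0) retry=(0,0)
5 | B LOAD | counter=10 r=(10,10) succ=(1,0) retry=(0,0)
6 | B CAS | counter=11 r=(10,10) succ=(1,1) retry=(0,0)

counter=11 r=(10,10) succ=(1,1) retry=(0,0)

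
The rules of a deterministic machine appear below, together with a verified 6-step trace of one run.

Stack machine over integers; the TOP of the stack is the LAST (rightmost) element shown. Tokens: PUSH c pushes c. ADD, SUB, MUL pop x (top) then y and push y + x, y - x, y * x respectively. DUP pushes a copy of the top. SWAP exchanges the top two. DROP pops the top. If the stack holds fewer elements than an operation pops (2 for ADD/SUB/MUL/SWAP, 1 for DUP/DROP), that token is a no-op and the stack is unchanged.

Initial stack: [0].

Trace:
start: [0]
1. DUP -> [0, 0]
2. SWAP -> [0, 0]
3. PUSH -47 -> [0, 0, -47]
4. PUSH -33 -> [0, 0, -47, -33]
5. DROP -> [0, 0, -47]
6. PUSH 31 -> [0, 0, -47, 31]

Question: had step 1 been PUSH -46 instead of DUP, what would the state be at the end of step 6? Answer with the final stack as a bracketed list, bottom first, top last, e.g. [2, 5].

[-46, 0, -47, 31]

(re-executing from step 1 with the substitution; state before step 1: [0])
1. PUSH -46 -> [0, -46]
2. SWAP -> [-46, 0]
3. PUSH -47 -> [-46, 0, -47]
4. PUSH -33 -> [-46, 0, -47, -33]
5. DROP -> [-46, 0, -47]
6. PUSH 31 -> [-46, 0, -47, 31]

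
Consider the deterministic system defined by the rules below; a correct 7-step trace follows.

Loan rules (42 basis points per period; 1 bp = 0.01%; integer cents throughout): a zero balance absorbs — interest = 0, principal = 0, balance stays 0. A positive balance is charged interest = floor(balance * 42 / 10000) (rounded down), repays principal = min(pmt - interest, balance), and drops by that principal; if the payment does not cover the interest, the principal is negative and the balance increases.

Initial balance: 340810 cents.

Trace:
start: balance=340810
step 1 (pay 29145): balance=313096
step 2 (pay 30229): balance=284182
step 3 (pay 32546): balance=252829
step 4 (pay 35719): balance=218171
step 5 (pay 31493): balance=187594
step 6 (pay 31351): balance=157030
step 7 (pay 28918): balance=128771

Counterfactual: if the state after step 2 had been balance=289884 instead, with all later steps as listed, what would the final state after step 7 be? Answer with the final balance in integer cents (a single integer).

134594

state after step 2 := balance=289884
step 3 (pay 32546): balance=258555
step 4 (pay 35719): balance=223921
step 5 (pay 31493): balance=193368
step 6 (pay 31351): balance=162829
step 7 (pay 28918): balance=134594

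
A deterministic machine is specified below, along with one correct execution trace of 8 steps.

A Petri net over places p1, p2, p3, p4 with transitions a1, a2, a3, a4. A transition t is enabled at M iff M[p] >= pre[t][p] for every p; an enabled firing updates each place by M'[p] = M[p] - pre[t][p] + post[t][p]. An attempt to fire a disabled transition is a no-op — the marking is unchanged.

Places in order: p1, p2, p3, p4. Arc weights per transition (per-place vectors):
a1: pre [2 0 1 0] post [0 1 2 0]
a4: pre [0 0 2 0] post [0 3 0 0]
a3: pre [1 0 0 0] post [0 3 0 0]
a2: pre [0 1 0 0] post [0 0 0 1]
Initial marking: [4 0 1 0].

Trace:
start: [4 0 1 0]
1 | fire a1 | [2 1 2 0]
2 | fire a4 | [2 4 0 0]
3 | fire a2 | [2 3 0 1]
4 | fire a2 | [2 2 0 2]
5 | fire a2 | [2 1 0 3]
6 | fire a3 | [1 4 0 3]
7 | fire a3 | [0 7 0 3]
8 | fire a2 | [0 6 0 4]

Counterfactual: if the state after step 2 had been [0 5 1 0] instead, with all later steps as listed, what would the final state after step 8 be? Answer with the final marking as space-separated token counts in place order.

0 1 1 4

state after step 2 := [0 5 1 0]
3 | fire a2 | [0 4 1 1]
4 | fire a2 | [0 3 1 2]
5 | fire a2 | [0 2 1 3]
6 | fire a3 | [0 2 1 3]
7 | fire a3 | [0 2 1 3]
8 | fire a2 | [0 1 1 4]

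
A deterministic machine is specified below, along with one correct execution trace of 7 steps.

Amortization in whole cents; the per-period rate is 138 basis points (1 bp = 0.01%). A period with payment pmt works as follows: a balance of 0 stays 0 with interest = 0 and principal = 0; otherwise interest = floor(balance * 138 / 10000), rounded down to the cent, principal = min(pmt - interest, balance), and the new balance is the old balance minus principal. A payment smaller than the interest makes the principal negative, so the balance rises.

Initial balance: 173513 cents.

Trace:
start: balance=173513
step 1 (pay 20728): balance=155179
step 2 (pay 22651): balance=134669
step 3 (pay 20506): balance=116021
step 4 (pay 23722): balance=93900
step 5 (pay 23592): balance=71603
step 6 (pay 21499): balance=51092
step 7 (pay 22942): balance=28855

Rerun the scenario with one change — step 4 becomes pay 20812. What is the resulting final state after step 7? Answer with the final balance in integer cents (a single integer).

(re-executing from step 4 with the substitution; state before step 4: balance=116021)
step 4 (pay 20812): balance=96810
step 5 (pay 23592): balance=74553
step 6 (pay 21499): balance=54082
step 7 (pay 22942): balance=31886

31886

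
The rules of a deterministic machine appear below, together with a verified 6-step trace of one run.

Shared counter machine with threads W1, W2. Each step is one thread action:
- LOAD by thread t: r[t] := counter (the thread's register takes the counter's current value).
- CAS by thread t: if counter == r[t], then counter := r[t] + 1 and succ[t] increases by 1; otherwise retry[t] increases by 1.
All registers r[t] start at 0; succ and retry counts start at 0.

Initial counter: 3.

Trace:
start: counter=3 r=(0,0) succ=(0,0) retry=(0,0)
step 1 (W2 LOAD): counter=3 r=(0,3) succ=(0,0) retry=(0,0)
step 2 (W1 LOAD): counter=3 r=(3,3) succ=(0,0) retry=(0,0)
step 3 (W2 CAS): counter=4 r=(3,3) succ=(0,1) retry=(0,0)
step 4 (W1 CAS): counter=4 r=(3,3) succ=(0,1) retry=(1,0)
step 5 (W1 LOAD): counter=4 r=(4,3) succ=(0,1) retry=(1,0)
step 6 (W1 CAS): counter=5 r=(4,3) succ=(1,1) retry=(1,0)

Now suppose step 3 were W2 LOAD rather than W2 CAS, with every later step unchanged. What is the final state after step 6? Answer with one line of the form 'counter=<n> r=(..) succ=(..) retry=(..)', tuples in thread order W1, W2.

counter=5 r=(4,3) succ=(2,0) retry=(0,0)

(re-executing from step 3 with the substitution; state before step 3: counter=3 r=(3,3) succ=(0,0) retry=(0,0))
step 3 (W2 LOAD): counter=3 r=(3,3) succ=(0,0) retry=(0,0)
step 4 (W1 CAS): counter=4 r=(3,3) succ=(1,0) retry=(0,0)
step 5 (W1 LOAD): counter=4 r=(4,3) succ=(1,0) retry=(0,0)
step 6 (W1 CAS): counter=5 r=(4,3) succ=(2,0) retry=(0,0)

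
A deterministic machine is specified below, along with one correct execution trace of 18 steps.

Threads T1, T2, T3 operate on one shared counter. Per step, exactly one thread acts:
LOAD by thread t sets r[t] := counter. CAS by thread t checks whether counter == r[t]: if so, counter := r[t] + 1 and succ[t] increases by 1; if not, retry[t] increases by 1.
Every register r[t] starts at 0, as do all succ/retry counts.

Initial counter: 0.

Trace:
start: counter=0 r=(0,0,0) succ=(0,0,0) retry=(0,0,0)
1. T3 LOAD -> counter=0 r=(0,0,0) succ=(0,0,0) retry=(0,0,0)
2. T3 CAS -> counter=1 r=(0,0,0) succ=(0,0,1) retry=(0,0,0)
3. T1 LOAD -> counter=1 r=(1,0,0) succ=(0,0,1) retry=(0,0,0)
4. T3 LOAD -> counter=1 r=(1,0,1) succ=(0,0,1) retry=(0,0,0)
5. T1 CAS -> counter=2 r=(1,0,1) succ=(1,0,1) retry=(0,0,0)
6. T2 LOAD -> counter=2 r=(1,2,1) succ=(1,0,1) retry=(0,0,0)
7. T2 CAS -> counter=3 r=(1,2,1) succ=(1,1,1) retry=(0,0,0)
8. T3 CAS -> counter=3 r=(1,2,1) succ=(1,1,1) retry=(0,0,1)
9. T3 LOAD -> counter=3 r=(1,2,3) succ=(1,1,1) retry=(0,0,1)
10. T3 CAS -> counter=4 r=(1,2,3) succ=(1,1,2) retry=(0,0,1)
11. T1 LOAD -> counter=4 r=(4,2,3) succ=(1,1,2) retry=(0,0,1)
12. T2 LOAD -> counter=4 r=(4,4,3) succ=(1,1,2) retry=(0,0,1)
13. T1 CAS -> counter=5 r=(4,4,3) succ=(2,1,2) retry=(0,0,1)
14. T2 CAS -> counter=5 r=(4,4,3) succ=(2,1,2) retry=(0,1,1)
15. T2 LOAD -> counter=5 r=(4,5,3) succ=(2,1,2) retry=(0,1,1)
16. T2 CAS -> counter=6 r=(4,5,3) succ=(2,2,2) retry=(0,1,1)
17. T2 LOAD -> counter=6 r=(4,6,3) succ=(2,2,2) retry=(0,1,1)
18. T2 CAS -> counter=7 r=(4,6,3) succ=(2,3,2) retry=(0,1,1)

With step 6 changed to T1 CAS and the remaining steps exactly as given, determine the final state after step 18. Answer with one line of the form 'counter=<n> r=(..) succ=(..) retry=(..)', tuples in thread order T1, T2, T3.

(re-executing from step 6 with the substitution; state before step 6: counter=2 r=(1,0,1) succ=(1,0,1) retry=(0,0,0))
6. T1 CAS -> counter=2 r=(1,0,1) succ=(1,0,1) retry=(1,0,0)
7. T2 CAS -> counter=2 r=(1,0,1) succ=(1,0,1) retry=(1,1,0)
8. T3 CAS -> counter=2 r=(1,0,1) succ=(1,0,1) retry=(1,1,1)
9. T3 LOAD -> counter=2 r=(1,0,2) succ=(1,0,1) retry=(1,1,1)
10. T3 CAS -> counter=3 r=(1,0,2) succ=(1,0,2) retry=(1,1,1)
11. T1 LOAD -> counter=3 r=(3,0,2) succ=(1,0,2) retry=(1,1,1)
12. T2 LOAD -> counter=3 r=(3,3,2) succ=(1,0,2) retry=(1,1,1)
13. T1 CAS -> counter=4 r=(3,3,2) succ=(2,0,2) retry=(1,1,1)
14. T2 CAS -> counter=4 r=(3,3,2) succ=(2,0,2) retry=(1,2,1)
15. T2 LOAD -> counter=4 r=(3,4,2) succ=(2,0,2) retry=(1,2,1)
16. T2 CAS -> counter=5 r=(3,4,2) succ=(2,1,2) retry=(1,2,1)
17. T2 LOAD -> counter=5 r=(3,5,2) succ=(2,1,2) retry=(1,2,1)
18. T2 CAS -> counter=6 r=(3,5,2) succ=(2,2,2) retry=(1,2,1)

counter=6 r=(3,5,2) succ=(2,2,2) retry=(1,2,1)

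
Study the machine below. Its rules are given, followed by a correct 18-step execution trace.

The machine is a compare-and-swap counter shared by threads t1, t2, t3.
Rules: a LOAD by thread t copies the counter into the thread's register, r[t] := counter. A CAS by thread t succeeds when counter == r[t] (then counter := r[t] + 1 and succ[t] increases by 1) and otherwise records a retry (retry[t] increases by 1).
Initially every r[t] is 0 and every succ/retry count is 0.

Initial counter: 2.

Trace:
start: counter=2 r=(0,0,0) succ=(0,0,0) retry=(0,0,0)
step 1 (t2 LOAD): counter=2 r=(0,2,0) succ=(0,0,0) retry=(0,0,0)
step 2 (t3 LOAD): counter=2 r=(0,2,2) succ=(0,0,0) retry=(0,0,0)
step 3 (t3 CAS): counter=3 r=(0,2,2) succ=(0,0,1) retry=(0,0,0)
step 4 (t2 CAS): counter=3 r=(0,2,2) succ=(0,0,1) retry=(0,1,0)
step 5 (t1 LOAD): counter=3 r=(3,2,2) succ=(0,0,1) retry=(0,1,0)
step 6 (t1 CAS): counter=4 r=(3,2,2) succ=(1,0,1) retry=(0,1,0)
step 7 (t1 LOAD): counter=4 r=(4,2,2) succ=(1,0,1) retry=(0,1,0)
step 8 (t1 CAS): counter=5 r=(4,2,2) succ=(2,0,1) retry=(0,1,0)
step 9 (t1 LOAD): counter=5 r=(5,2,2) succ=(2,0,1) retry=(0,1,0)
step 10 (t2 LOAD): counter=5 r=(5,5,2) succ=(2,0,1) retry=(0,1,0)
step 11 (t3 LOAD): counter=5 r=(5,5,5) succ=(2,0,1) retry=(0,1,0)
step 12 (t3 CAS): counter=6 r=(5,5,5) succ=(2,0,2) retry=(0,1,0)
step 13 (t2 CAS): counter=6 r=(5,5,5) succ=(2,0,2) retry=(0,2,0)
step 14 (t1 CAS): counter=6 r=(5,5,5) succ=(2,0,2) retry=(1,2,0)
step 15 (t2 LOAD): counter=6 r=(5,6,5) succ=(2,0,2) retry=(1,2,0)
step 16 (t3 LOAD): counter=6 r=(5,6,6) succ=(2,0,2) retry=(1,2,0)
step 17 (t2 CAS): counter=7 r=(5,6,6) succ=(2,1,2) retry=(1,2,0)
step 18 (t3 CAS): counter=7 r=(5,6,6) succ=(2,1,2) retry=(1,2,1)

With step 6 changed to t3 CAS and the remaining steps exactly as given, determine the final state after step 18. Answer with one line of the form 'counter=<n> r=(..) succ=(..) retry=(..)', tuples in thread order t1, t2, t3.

(re-executing from step 6 with the substitution; state before step 6: counter=3 r=(3,2,2) succ=(0,0,1) retry=(0,1,0))
step 6 (t3 CAS): counter=3 r=(3,2,2) succ=(0,0,1) retry=(0,1,1)
step 7 (t1 LOAD): counter=3 r=(3,2,2) succ=(0,0,1) retry=(0,1,1)
step 8 (t1 CAS): counter=4 r=(3,2,2) succ=(1,0,1) retry=(0,1,1)
step 9 (t1 LOAD): counter=4 r=(4,2,2) succ=(1,0,1) retry=(0,1,1)
step 10 (t2 LOAD): counter=4 r=(4,4,2) succ=(1,0,1) retry=(0,1,1)
step 11 (t3 LOAD): counter=4 r=(4,4,4) succ=(1,0,1) retry=(0,1,1)
step 12 (t3 CAS): counter=5 r=(4,4,4) succ=(1,0,2) retry=(0,1,1)
step 13 (t2 CAS): counter=5 r=(4,4,4) succ=(1,0,2) retry=(0,2,1)
step 14 (t1 CAS): counter=5 r=(4,4,4) succ=(1,0,2) retry=(1,2,1)
step 15 (t2 LOAD): counter=5 r=(4,5,4) succ=(1,0,2) retry=(1,2,1)
step 16 (t3 LOAD): counter=5 r=(4,5,5) succ=(1,0,2) retry=(1,2,1)
step 17 (t2 CAS): counter=6 r=(4,5,5) succ=(1,1,2) retry=(1,2,1)
step 18 (t3 CAS): counter=6 r=(4,5,5) succ=(1,1,2) retry=(1,2,2)

counter=6 r=(4,5,5) succ=(1,1,2) retry=(1,2,2)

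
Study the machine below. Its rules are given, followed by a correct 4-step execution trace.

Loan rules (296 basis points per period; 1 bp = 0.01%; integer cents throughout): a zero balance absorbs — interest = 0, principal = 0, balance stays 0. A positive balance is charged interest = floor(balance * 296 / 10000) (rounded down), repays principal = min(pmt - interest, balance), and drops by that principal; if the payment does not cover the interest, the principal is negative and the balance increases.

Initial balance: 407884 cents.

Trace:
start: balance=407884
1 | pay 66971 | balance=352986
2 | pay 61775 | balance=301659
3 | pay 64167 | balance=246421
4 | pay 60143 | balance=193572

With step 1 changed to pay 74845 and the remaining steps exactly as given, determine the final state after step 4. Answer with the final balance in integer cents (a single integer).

184977

(re-executing from step 1 with the substitution; state before step 1: balance=407884)
1 | pay 74845 | balance=345112
2 | pay 61775 | balance=293552
3 | pay 64167 | balance=238074
4 | pay 60143 | balance=184977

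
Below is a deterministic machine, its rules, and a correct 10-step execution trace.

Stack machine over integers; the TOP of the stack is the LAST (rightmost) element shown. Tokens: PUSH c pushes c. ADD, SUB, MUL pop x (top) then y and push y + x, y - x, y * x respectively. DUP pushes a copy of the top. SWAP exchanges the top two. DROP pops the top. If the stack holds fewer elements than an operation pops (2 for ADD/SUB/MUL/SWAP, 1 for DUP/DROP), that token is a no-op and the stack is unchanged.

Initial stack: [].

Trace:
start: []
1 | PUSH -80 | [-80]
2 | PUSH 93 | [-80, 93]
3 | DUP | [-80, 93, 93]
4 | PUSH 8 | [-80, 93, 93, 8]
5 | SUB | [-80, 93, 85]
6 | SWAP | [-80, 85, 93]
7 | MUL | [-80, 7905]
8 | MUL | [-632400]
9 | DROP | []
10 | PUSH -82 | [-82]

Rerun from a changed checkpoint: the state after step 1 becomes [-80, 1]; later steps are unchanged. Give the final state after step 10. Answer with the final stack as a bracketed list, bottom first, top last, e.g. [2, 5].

[-80, -82]

state after step 1 := [-80, 1]
2 | PUSH 93 | [-80, 1, 93]
3 | DUP | [-80, 1, 93, 93]
4 | PUSH 8 | [-80, 1, 93, 93, 8]
5 | SUB | [-80, 1, 93, 85]
6 | SWAP | [-80, 1, 85, 93]
7 | MUL | [-80, 1, 7905]
8 | MUL | [-80, 7905]
9 | DROP | [-80]
10 | PUSH -82 | [-80, -82]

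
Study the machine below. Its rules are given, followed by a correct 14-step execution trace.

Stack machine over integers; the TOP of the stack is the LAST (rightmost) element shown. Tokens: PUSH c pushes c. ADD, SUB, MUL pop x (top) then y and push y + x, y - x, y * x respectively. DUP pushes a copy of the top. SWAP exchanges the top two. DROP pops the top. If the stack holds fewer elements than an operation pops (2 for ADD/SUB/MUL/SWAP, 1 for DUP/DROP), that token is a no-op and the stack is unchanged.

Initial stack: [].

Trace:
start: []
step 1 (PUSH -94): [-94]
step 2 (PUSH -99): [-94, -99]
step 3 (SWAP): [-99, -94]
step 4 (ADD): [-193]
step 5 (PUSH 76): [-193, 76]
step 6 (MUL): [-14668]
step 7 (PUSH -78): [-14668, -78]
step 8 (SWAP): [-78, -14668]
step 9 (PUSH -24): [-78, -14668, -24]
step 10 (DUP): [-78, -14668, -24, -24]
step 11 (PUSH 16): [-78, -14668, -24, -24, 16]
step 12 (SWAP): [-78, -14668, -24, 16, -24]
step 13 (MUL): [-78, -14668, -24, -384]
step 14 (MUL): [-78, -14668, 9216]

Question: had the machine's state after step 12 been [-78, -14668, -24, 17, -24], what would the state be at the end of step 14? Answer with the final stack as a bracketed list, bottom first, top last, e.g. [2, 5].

[-78, -14668, 9792]

state after step 12 := [-78, -14668, -24, 17, -24]
step 13 (MUL): [-78, -14668, -24, -408]
step 14 (MUL): [-78, -14668, 9792]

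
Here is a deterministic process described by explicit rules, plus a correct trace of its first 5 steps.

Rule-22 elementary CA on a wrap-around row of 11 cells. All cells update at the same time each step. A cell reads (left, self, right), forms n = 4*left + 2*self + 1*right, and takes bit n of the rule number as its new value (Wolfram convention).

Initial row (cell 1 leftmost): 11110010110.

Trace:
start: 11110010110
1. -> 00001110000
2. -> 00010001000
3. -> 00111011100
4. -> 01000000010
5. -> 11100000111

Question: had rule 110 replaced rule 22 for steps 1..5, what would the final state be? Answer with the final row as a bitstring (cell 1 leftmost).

01111100111

(re-executing steps 1..5 under rule 110; state before step 1: 11110010110)
1. -> 10010111111
2. -> 10111100000
3. -> 11100100001
4. -> 00101100011
5. -> 01111100111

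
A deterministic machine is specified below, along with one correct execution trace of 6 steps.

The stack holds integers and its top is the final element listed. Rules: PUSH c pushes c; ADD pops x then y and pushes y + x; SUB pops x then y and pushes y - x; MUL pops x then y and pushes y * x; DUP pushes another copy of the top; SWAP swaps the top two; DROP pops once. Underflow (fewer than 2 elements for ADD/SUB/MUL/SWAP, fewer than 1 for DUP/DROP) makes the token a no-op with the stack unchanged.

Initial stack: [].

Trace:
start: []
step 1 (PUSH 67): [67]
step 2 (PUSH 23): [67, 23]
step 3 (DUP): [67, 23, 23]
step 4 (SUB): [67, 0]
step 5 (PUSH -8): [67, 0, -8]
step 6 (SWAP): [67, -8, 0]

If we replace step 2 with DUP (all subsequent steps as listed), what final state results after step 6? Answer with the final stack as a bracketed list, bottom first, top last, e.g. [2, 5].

[67, -8, 0]

(re-executing from step 2 with the substitution; state before step 2: [67])
step 2 (DUP): [67, 67]
step 3 (DUP): [67, 67, 67]
step 4 (SUB): [67, 0]
step 5 (PUSH -8): [67, 0, -8]
step 6 (SWAP): [67, -8, 0]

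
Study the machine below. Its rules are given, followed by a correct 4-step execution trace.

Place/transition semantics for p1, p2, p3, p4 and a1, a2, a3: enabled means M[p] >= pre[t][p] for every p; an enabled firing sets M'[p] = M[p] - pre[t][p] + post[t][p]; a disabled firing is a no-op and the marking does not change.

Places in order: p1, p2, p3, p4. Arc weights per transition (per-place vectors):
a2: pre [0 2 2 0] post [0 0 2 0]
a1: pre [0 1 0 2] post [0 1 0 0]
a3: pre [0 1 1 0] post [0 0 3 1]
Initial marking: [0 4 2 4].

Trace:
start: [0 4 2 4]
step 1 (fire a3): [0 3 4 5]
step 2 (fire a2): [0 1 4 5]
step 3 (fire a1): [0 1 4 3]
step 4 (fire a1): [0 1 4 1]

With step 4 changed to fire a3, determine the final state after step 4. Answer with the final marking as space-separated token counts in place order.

(re-executing from step 4 with the substitution; state before step 4: [0 1 4 3])
step 4 (fire a3): [0 0 6 4]

0 0 6 4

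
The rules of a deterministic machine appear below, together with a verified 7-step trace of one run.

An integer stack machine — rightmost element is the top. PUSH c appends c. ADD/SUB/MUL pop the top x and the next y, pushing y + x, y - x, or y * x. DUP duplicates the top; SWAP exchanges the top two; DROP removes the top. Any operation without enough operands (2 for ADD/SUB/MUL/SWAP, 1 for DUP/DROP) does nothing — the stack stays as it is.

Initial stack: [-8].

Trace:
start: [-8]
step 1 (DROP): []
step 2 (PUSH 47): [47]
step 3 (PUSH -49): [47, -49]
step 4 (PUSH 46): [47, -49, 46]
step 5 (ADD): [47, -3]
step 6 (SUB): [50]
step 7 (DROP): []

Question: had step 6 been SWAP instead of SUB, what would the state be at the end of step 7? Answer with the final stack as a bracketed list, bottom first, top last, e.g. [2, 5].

(re-executing from step 6 with the substitution; state before step 6: [47, -3])
step 6 (SWAP): [-3, 47]
step 7 (DROP): [-3]

[-3]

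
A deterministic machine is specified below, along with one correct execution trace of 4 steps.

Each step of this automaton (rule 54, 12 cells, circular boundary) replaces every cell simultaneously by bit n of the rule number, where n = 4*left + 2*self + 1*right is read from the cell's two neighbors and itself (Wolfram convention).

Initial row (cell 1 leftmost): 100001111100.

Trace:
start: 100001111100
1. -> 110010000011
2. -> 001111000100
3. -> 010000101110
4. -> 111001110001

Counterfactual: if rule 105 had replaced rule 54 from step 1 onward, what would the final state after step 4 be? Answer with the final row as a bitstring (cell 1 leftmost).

(re-executing steps 1..4 under rule 105; state before step 1: 100001111100)
1. -> 001101000100
2. -> 101110010001
3. -> 111010000101
4. -> 001100110011

001100110011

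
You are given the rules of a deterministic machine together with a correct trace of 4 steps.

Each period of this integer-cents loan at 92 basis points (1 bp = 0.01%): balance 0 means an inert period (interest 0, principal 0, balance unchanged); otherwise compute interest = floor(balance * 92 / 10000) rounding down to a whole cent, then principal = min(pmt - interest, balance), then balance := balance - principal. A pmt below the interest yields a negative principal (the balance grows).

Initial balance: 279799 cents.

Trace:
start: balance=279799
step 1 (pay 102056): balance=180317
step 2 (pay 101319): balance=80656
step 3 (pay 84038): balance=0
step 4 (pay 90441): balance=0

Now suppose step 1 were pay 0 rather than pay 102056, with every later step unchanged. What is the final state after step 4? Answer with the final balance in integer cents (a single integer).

(re-executing from step 1 with the substitution; state before step 1: balance=279799)
step 1 (pay 0): balance=282373
step 2 (pay 101319): balance=183651
step 3 (pay 84038): balance=101302
step 4 (pay 90441): balance=11792

11792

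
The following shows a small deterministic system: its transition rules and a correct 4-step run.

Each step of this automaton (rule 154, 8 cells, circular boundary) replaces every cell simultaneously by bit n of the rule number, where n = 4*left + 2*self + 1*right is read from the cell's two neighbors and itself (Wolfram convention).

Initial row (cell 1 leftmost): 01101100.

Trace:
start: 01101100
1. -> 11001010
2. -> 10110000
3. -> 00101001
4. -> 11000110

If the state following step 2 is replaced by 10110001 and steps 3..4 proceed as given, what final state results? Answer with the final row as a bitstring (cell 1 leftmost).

state after step 2 := 10110001
3. -> 00101011
4. -> 11000010

11000010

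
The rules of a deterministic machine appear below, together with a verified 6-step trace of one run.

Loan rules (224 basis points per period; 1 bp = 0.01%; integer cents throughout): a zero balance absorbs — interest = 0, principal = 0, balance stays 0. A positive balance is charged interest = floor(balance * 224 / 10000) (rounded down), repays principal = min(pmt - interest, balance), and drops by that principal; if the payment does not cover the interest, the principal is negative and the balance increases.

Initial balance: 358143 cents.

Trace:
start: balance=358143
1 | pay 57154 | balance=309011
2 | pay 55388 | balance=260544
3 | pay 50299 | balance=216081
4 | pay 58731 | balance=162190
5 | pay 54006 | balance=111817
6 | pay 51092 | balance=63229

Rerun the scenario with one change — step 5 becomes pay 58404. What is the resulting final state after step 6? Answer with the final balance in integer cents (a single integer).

(re-executing from step 5 with the substitution; state before step 5: balance=162190)
5 | pay 58404 | balance=107419
6 | pay 51092 | balance=58733

58733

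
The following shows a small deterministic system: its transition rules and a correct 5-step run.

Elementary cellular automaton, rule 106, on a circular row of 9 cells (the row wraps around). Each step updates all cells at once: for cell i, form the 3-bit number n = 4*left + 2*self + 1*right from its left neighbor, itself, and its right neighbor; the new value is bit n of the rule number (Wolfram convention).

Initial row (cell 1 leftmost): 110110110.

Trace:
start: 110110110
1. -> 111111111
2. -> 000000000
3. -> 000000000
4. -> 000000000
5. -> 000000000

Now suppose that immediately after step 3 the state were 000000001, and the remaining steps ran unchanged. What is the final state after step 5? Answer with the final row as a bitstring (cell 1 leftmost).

state after step 3 := 000000001
4. -> 000000010
5. -> 000000100

000000100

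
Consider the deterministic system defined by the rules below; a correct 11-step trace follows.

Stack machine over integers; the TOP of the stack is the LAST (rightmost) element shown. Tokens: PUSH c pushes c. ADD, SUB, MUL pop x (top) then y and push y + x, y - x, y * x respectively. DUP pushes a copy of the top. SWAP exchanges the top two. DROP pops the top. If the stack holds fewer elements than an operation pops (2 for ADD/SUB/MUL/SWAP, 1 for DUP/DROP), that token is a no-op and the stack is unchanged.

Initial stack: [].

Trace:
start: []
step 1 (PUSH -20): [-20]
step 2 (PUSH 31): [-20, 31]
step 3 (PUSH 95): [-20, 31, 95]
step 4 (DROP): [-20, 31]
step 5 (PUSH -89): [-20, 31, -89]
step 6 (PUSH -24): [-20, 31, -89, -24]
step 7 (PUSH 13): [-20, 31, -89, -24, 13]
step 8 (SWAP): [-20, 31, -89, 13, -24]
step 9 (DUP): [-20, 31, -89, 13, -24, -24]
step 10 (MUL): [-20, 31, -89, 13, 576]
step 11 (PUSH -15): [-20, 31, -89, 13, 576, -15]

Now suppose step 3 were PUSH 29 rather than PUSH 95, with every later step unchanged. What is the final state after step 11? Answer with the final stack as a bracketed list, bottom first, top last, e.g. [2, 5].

(re-executing from step 3 with the substitution; state before step 3: [-20, 31])
step 3 (PUSH 29): [-20, 31, 29]
step 4 (DROP): [-20, 31]
step 5 (PUSH -89): [-20, 31, -89]
step 6 (PUSH -24): [-20, 31, -89, -24]
step 7 (PUSH 13): [-20, 31, -89, -24, 13]
step 8 (SWAP): [-20, 31, -89, 13, -24]
step 9 (DUP): [-20, 31, -89, 13, -24, -24]
step 10 (MUL): [-20, 31, -89, 13, 576]
step 11 (PUSH -15): [-20, 31, -89, 13, 576, -15]

[-20, 31, -89, 13, 576, -15]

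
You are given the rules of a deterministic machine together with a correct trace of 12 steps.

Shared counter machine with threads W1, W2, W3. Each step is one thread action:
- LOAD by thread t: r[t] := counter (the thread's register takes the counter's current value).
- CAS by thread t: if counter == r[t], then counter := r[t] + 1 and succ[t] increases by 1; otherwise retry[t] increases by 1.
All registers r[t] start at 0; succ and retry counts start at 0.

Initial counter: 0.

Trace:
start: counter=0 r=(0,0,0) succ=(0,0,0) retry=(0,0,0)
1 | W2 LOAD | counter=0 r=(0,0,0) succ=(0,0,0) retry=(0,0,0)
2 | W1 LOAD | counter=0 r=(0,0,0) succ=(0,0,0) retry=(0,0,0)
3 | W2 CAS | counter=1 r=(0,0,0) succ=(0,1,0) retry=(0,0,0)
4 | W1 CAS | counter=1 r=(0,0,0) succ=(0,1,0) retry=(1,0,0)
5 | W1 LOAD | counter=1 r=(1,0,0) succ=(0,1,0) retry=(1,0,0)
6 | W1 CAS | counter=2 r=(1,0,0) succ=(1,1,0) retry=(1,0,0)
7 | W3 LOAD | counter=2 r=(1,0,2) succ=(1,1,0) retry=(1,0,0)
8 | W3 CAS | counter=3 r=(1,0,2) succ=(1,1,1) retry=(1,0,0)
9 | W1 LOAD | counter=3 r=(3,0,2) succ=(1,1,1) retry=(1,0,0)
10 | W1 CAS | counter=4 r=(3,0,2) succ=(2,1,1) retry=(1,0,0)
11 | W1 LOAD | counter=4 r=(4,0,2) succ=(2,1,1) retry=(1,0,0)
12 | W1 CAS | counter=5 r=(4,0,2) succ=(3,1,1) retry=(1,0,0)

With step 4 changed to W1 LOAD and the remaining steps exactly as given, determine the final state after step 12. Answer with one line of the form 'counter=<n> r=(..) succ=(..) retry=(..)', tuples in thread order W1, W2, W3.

(re-executing from step 4 with the substitution; state before step 4: counter=1 r=(0,0,0) succ=(0,1,0) retry=(0,0,0))
4 | W1 LOAD | counter=1 r=(1,0,0) succ=(0,1,0) retry=(0,0,0)
5 | W1 LOAD | counter=1 r=(1,0,0) succ=(0,1,0) retry=(0,0,0)
6 | W1 CAS | counter=2 r=(1,0,0) succ=(1,1,0) retry=(0,0,0)
7 | W3 LOAD | counter=2 r=(1,0,2) succ=(1,1,0) retry=(0,0,0)
8 | W3 CAS | counter=3 r=(1,0,2) succ=(1,1,1) retry=(0,0,0)
9 | W1 LOAD | counter=3 r=(3,0,2) succ=(1,1,1) retry=(0,0,0)
10 | W1 CAS | counter=4 r=(3,0,2) succ=(2,1,1) retry=(0,0,0)
11 | W1 LOAD | counter=4 r=(4,0,2) succ=(2,1,1) retry=(0,0,0)
12 | W1 CAS | counter=5 r=(4,0,2) succ=(3,1,1) retry=(0,0,0)

counter=5 r=(4,0,2) succ=(3,1,1) retry=(0,0,0)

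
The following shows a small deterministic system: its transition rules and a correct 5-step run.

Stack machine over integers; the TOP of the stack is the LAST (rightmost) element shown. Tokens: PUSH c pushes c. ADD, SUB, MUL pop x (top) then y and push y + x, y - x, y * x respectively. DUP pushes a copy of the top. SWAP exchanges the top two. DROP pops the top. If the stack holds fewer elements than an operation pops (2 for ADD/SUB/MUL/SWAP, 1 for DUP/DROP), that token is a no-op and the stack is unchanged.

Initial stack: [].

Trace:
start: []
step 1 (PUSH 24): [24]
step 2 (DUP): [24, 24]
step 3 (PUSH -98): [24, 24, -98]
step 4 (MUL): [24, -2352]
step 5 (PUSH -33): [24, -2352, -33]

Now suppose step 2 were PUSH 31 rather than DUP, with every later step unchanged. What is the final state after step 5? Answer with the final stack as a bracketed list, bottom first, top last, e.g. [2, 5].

[24, -3038, -33]

(re-executing from step 2 with the substitution; state before step 2: [24])
step 2 (PUSH 31): [24, 31]
step 3 (PUSH -98): [24, 31, -98]
step 4 (MUL): [24, -3038]
step 5 (PUSH -33): [24, -3038, -33]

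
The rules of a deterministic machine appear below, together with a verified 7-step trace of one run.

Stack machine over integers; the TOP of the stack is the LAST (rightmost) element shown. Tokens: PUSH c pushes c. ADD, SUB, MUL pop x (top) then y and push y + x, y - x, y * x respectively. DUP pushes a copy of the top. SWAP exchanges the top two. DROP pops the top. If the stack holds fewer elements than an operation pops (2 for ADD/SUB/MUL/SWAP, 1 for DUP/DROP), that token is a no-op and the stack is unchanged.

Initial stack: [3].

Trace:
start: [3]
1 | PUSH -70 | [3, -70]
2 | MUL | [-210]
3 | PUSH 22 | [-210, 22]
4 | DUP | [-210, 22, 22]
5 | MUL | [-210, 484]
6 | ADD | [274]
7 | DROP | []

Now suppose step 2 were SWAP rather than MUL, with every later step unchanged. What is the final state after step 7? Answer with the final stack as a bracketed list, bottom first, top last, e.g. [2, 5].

(re-executing from step 2 with the substitution; state before step 2: [3, -70])
2 | SWAP | [-70, 3]
3 | PUSH 22 | [-70, 3, 22]
4 | DUP | [-70, 3, 22, 22]
5 | MUL | [-70, 3, 484]
6 | ADD | [-70, 487]
7 | DROP | [-70]

[-70]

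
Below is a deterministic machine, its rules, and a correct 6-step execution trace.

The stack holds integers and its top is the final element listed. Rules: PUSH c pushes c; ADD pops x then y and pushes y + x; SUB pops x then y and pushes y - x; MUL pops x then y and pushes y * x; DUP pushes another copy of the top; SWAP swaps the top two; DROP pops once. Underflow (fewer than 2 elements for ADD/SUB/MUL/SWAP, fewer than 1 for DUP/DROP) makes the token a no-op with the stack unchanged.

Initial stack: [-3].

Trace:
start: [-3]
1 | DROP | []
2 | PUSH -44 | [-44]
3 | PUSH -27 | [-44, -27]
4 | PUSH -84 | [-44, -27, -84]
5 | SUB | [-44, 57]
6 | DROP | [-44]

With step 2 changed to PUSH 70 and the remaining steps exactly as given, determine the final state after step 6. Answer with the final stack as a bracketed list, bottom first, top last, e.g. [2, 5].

(re-executing from step 2 with the substitution; state before step 2: [])
2 | PUSH 70 | [70]
3 | PUSH -27 | [70, -27]
4 | PUSH -84 | [70, -27, -84]
5 | SUB | [70, 57]
6 | DROP | [70]

[70]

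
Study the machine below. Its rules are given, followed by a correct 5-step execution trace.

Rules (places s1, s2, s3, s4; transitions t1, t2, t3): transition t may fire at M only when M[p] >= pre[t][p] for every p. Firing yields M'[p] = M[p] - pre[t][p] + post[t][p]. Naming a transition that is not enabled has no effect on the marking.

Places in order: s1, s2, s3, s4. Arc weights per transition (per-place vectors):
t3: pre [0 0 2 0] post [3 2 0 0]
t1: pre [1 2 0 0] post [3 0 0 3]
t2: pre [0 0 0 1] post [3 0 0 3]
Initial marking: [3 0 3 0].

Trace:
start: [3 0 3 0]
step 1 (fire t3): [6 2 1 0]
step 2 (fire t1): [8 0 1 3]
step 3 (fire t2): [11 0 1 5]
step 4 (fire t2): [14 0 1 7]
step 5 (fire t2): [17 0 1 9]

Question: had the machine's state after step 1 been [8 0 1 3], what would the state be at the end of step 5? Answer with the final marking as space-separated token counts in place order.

17 0 1 9

state after step 1 := [8 0 1 3]
step 2 (fire t1): [8 0 1 3]
step 3 (fire t2): [11 0 1 5]
step 4 (fire t2): [14 0 1 7]
step 5 (fire t2): [17 0 1 9]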